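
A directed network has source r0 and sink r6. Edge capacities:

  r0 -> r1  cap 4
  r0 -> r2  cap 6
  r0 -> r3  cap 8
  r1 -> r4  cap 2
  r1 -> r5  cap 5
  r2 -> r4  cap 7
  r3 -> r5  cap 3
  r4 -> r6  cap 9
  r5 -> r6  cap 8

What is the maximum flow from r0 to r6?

Augment r0→r1→r4→r6: bottleneck 2, flow now 2.
Augment r0→r1→r5→r6: bottleneck 2, flow now 4.
Augment r0→r2→r4→r6: bottleneck 6, flow now 10.
Augment r0→r3→r5→r6: bottleneck 3, flow now 13.
No augmenting path remains; maximum flow = 13.
In the residual graph, reachable from r0: {r0, r3}.
Min-cut edges: r0→r1 (4), r0→r2 (6), r3→r5 (3); capacity 4 + 6 + 3 = 13.
This cut is saturated, so no flow can exceed 13.

13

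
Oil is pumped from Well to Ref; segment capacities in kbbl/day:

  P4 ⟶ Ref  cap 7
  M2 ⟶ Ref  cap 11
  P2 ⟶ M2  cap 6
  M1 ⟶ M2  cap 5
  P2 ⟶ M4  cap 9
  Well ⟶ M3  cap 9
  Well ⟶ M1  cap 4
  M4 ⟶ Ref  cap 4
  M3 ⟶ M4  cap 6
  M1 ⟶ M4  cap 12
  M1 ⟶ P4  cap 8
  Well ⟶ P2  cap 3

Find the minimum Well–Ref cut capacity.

Augment Well→P2→M4→Ref: bottleneck 3, flow now 3.
Augment Well→M3→M4→Ref: bottleneck 1, flow now 4.
Augment Well→M1→P4→Ref: bottleneck 4, flow now 8.
Augment Well→M3→M4→P2→M2→Ref: bottleneck 3, flow now 11. (uses reverse residual edge)
No augmenting path remains; maximum flow = 11.
By max-flow min-cut, the minimum cut capacity equals the max flow.
In the residual graph, reachable from Well: {Well, M3, M4}.
Min-cut edges: Well→P2 (3), Well→M1 (4), M4→Ref (4); capacity 3 + 4 + 4 = 11.

11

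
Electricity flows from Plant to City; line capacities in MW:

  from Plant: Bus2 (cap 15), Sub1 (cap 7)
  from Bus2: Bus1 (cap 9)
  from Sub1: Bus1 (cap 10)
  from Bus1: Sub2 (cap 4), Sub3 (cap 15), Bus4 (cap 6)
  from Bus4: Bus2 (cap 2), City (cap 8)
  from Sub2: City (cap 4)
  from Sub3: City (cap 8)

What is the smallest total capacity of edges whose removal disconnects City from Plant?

Augment Plant→Bus2→Bus1→Bus4→City: bottleneck 6, flow now 6.
Augment Plant→Bus2→Bus1→Sub2→City: bottleneck 3, flow now 9.
Augment Plant→Sub1→Bus1→Sub2→City: bottleneck 1, flow now 10.
Augment Plant→Sub1→Bus1→Sub3→City: bottleneck 6, flow now 16.
No augmenting path remains; maximum flow = 16.
By max-flow min-cut, the minimum cut capacity equals the max flow.
In the residual graph, reachable from Plant: {Plant, Bus2}.
Min-cut edges: Plant→Sub1 (7), Bus2→Bus1 (9); capacity 7 + 9 = 16.

16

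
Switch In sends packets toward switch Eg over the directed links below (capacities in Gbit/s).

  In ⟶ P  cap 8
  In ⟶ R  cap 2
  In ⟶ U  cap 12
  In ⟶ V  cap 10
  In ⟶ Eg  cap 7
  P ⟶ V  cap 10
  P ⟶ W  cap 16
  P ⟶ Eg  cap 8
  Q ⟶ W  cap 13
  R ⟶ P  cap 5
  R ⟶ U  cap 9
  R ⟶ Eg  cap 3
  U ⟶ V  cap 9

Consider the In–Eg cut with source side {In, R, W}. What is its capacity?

54

Edges leaving {In, R, W}: In→P (8), In→U (12), In→V (10), In→Eg (7), R→P (5), R→U (9), R→Eg (3).
Cut capacity = 8 + 12 + 10 + 7 + 5 + 9 + 3 = 54.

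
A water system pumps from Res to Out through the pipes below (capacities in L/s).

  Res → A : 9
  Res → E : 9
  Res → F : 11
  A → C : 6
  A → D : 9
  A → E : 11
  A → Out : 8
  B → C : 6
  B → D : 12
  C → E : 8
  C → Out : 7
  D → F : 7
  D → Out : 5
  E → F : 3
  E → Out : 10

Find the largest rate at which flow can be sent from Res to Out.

18

Augment Res→A→Out: bottleneck 8, flow now 8.
Augment Res→E→Out: bottleneck 9, flow now 17.
Augment Res→A→C→Out: bottleneck 1, flow now 18.
No augmenting path remains; maximum flow = 18.
In the residual graph, reachable from Res: {Res, F}.
Min-cut edges: Res→A (9), Res→E (9); capacity 9 + 9 = 18.
This cut is saturated, so no flow can exceed 18.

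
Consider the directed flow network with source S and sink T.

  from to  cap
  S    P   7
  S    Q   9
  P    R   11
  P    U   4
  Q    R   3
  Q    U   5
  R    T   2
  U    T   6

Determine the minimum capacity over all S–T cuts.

Augment S→P→R→T: bottleneck 2, flow now 2.
Augment S→P→U→T: bottleneck 4, flow now 6.
Augment S→Q→U→T: bottleneck 2, flow now 8.
No augmenting path remains; maximum flow = 8.
By max-flow min-cut, the minimum cut capacity equals the max flow.
In the residual graph, reachable from S: {S, P, Q, R, U}.
Min-cut edges: R→T (2), U→T (6); capacity 2 + 6 = 8.

8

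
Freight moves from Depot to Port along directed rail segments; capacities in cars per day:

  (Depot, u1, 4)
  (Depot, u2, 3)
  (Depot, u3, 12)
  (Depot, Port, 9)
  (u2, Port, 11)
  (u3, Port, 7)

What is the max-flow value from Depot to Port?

19

Augment Depot→Port: bottleneck 9, flow now 9.
Augment Depot→u2→Port: bottleneck 3, flow now 12.
Augment Depot→u3→Port: bottleneck 7, flow now 19.
No augmenting path remains; maximum flow = 19.
In the residual graph, reachable from Depot: {Depot, u1, u3}.
Min-cut edges: Depot→u2 (3), Depot→Port (9), u3→Port (7); capacity 3 + 9 + 7 = 19.
This cut is saturated, so no flow can exceed 19.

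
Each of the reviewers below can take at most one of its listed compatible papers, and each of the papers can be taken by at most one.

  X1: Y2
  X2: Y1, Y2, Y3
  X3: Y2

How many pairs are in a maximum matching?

2

Unit-capacity flow: source→left, listed edges, right→sink; max matching = max flow.
Augmenting path X1→Y2 (+1); matched 1.
Augmenting path X2→Y1 (+1); matched 2.
No augmenting path remains; maximum matching = 2.
König certificate: {X2, Y2} is a vertex cover of size 2 (every listed pair touches it), so no matching can be larger.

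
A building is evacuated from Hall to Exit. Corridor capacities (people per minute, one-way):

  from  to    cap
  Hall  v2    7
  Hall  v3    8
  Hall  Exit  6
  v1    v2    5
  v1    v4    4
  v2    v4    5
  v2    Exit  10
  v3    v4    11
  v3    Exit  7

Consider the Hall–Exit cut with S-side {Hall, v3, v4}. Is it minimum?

Given cut capacity: 7 + 6 + 7 = 20.
Augment Hall→Exit: bottleneck 6, flow now 6.
Augment Hall→v2→Exit: bottleneck 7, flow now 13.
Augment Hall→v3→Exit: bottleneck 7, flow now 20.
No augmenting path remains; maximum flow = 20.
Cut capacity 20 equals the max flow, so it is a minimum cut.

Yes — it is a minimum cut (capacity 20).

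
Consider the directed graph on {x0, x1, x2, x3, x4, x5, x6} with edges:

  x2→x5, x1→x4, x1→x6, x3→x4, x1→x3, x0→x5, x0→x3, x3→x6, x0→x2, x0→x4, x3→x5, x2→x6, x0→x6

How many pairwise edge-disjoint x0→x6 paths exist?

Assign every edge capacity 1; by Menger, the answer equals the max flow.
Path x0→x6 (+1); total 1.
Path x0→x2→x6 (+1); total 2.
Path x0→x3→x6 (+1); total 3.
No residual x0→x6 path; max flow = 3.
Certifying cut of size 3: {x0→x2, x0→x3, x0→x6}.

3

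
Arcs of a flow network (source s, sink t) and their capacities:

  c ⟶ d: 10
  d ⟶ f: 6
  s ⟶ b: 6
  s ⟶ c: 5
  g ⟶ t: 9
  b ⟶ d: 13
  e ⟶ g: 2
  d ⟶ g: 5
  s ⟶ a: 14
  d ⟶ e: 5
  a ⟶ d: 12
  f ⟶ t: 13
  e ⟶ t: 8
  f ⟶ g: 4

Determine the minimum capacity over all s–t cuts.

Augment s→a→d→e→t: bottleneck 5, flow now 5.
Augment s→a→d→f→t: bottleneck 6, flow now 11.
Augment s→a→d→g→t: bottleneck 1, flow now 12.
Augment s→b→d→g→t: bottleneck 4, flow now 16.
No augmenting path remains; maximum flow = 16.
By max-flow min-cut, the minimum cut capacity equals the max flow.
In the residual graph, reachable from s: {s, a, b, c, d}.
Min-cut edges: d→e (5), d→f (6), d→g (5); capacity 5 + 6 + 5 = 16.

16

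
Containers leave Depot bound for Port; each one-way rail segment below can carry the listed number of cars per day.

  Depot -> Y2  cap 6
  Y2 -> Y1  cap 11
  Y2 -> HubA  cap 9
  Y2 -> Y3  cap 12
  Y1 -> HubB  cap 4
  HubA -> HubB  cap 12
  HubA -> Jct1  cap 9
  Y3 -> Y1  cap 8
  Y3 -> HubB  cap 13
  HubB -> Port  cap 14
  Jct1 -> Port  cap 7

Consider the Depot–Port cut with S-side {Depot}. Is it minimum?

Yes — it is a minimum cut (capacity 6).

Given cut capacity: 6 = 6.
Augment Depot→Y2→Y1→HubB→Port: bottleneck 4, flow now 4.
Augment Depot→Y2→HubA→HubB→Port: bottleneck 2, flow now 6.
No augmenting path remains; maximum flow = 6.
Cut capacity 6 equals the max flow, so it is a minimum cut.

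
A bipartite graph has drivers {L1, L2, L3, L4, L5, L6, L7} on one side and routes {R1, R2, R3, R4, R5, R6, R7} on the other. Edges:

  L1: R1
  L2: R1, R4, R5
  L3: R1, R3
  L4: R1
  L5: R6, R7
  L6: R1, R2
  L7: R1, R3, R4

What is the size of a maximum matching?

6

Unit-capacity flow: source→left, listed edges, right→sink; max matching = max flow.
Augmenting path L1→R1 (+1); matched 1.
Augmenting path L2→R4 (+1); matched 2.
Augmenting path L3→R3 (+1); matched 3.
Augmenting path L5→R6 (+1); matched 4.
Augmenting path L6→R2 (+1); matched 5.
Augmenting path L7→R4→L2→R5 (+1); matched 6.
No augmenting path remains; maximum matching = 6.
König certificate: {L2, L3, L5, L6, L7, R1} is a vertex cover of size 6 (every listed pair touches it), so no matching can be larger.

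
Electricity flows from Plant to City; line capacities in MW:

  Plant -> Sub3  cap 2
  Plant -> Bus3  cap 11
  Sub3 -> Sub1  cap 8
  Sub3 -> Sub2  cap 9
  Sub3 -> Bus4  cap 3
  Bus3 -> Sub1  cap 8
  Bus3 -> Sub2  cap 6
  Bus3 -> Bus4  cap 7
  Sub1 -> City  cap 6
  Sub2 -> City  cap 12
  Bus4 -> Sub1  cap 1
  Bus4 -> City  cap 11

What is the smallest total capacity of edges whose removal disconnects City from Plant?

13

Augment Plant→Sub3→Sub1→City: bottleneck 2, flow now 2.
Augment Plant→Bus3→Sub1→City: bottleneck 4, flow now 6.
Augment Plant→Bus3→Sub2→City: bottleneck 6, flow now 12.
Augment Plant→Bus3→Bus4→City: bottleneck 1, flow now 13.
No augmenting path remains; maximum flow = 13.
By max-flow min-cut, the minimum cut capacity equals the max flow.
In the residual graph, reachable from Plant: {Plant}.
Min-cut edges: Plant→Sub3 (2), Plant→Bus3 (11); capacity 2 + 11 = 13.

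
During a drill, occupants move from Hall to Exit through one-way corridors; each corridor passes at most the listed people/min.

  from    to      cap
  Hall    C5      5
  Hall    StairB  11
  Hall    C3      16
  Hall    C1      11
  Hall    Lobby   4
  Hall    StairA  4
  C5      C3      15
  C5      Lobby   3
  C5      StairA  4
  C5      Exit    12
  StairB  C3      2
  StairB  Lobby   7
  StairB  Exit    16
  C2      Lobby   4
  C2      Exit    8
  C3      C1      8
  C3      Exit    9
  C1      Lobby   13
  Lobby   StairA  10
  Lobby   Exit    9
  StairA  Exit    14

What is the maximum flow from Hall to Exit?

Augment Hall→C5→Exit: bottleneck 5, flow now 5.
Augment Hall→StairB→Exit: bottleneck 11, flow now 16.
Augment Hall→C3→Exit: bottleneck 9, flow now 25.
Augment Hall→Lobby→Exit: bottleneck 4, flow now 29.
Augment Hall→StairA→Exit: bottleneck 4, flow now 33.
Augment Hall→C1→Lobby→Exit: bottleneck 5, flow now 38.
Augment Hall→C1→Lobby→StairA→Exit: bottleneck 6, flow now 44.
Augment Hall→C3→C1→Lobby→StairA→Exit: bottleneck 2, flow now 46.
No augmenting path remains; maximum flow = 46.
In the residual graph, reachable from Hall: {Hall, C3, C1}.
Min-cut edges: Hall→C5 (5), Hall→StairB (11), Hall→Lobby (4), Hall→StairA (4), C3→Exit (9), C1→Lobby (13); capacity 5 + 11 + 4 + 4 + 9 + 13 = 46.
This cut is saturated, so no flow can exceed 46.

46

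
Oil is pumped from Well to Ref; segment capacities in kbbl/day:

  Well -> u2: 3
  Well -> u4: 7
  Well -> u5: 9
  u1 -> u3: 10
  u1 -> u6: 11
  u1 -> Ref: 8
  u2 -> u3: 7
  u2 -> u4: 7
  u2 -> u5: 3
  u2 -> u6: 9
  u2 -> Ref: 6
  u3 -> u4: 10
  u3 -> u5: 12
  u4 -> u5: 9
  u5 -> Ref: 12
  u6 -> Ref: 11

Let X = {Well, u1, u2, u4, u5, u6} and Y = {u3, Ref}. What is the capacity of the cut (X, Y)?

Edges leaving {Well, u1, u2, u4, u5, u6}: u1→u3 (10), u1→Ref (8), u2→u3 (7), u2→Ref (6), u5→Ref (12), u6→Ref (11).
Cut capacity = 10 + 8 + 7 + 6 + 12 + 11 = 54.

54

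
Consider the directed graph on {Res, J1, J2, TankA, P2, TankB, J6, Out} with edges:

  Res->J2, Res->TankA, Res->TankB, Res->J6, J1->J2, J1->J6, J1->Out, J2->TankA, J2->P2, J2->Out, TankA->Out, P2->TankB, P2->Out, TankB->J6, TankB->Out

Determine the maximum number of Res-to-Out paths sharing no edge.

3

Assign every edge capacity 1; by Menger, the answer equals the max flow.
Path Res→J2→Out (+1); total 1.
Path Res→TankA→Out (+1); total 2.
Path Res→TankB→Out (+1); total 3.
No residual Res→Out path; max flow = 3.
Certifying cut of size 3: {Res→J2, Res→TankA, Res→TankB}.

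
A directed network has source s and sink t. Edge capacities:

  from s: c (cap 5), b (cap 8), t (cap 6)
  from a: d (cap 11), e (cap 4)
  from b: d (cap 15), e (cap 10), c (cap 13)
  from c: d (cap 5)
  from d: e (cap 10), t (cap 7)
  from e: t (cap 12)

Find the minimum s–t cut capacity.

Augment s→t: bottleneck 6, flow now 6.
Augment s→b→d→t: bottleneck 7, flow now 13.
Augment s→b→e→t: bottleneck 1, flow now 14.
Augment s→c→d→e→t: bottleneck 5, flow now 19.
No augmenting path remains; maximum flow = 19.
By max-flow min-cut, the minimum cut capacity equals the max flow.
In the residual graph, reachable from s: {s}.
Min-cut edges: s→b (8), s→c (5), s→t (6); capacity 8 + 5 + 6 = 19.

19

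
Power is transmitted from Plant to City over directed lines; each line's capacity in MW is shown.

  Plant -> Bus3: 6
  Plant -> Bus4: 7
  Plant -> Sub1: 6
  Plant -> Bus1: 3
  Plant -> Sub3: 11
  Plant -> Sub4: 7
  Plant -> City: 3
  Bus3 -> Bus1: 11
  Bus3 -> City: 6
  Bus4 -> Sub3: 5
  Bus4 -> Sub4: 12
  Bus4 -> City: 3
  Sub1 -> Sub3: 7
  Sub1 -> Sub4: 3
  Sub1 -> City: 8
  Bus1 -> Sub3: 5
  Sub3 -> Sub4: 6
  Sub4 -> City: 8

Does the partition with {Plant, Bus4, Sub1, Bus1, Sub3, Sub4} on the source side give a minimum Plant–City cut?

Given cut capacity: 6 + 3 + 3 + 8 + 8 = 28.
Augment Plant→City: bottleneck 3, flow now 3.
Augment Plant→Bus3→City: bottleneck 6, flow now 9.
Augment Plant→Bus4→City: bottleneck 3, flow now 12.
Augment Plant→Sub1→City: bottleneck 6, flow now 18.
Augment Plant→Sub4→City: bottleneck 7, flow now 25.
Augment Plant→Bus4→Sub4→City: bottleneck 1, flow now 26.
No augmenting path remains; maximum flow = 26.
In the residual graph, reachable from Plant: {Plant, Bus4, Bus1, Sub3, Sub4}.
Min-cut edges: Plant→Bus3 (6), Plant→Sub1 (6), Plant→City (3), Bus4→City (3), Sub4→City (8); capacity 6 + 6 + 3 + 3 + 8 = 26.
Cut capacity 28 exceeds the max flow 26, so it is not minimum.

No — its capacity is 28, but the minimum cut has capacity 26.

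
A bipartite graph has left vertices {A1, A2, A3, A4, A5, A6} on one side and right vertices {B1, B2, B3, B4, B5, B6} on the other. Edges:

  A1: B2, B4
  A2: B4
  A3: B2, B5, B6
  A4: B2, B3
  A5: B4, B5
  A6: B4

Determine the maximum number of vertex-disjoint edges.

5

Unit-capacity flow: source→left, listed edges, right→sink; max matching = max flow.
Augmenting path A1→B2 (+1); matched 1.
Augmenting path A2→B4 (+1); matched 2.
Augmenting path A3→B5 (+1); matched 3.
Augmenting path A4→B3 (+1); matched 4.
Augmenting path A5→B5→A3→B6 (+1); matched 5.
No augmenting path remains; maximum matching = 5.
König certificate: {A1, A3, A4, A5, B4} is a vertex cover of size 5 (every listed pair touches it), so no matching can be larger.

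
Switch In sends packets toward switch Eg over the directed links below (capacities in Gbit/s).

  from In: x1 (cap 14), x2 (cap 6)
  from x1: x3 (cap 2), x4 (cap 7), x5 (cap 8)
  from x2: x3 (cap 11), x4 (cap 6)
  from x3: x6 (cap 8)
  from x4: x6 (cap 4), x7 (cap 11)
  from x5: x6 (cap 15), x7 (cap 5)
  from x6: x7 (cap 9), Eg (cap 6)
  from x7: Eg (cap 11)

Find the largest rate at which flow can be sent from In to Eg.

17

Augment In→x1→x3→x6→Eg: bottleneck 2, flow now 2.
Augment In→x1→x4→x6→Eg: bottleneck 4, flow now 6.
Augment In→x1→x4→x7→Eg: bottleneck 3, flow now 9.
Augment In→x1→x5→x7→Eg: bottleneck 5, flow now 14.
Augment In→x2→x4→x7→Eg: bottleneck 3, flow now 17.
No augmenting path remains; maximum flow = 17.
In the residual graph, reachable from In: {In, x1, x2, x3, x4, x5, x6, x7}.
Min-cut edges: x6→Eg (6), x7→Eg (11); capacity 6 + 11 = 17.
This cut is saturated, so no flow can exceed 17.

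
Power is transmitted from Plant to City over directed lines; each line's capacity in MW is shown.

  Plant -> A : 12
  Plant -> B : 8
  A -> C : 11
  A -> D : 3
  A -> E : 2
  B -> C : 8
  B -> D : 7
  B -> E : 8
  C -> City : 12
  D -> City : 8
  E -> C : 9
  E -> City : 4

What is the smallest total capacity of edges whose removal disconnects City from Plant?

20

Augment Plant→A→C→City: bottleneck 11, flow now 11.
Augment Plant→A→D→City: bottleneck 1, flow now 12.
Augment Plant→B→C→City: bottleneck 1, flow now 13.
Augment Plant→B→D→City: bottleneck 7, flow now 20.
No augmenting path remains; maximum flow = 20.
By max-flow min-cut, the minimum cut capacity equals the max flow.
In the residual graph, reachable from Plant: {Plant}.
Min-cut edges: Plant→A (12), Plant→B (8); capacity 12 + 8 = 20.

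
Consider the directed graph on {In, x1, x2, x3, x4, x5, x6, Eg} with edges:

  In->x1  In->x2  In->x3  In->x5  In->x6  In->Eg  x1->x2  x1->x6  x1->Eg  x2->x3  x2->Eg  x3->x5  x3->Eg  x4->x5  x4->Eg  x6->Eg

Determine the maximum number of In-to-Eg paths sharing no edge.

Assign every edge capacity 1; by Menger, the answer equals the max flow.
Path In→Eg (+1); total 1.
Path In→x1→Eg (+1); total 2.
Path In→x2→Eg (+1); total 3.
Path In→x3→Eg (+1); total 4.
Path In→x6→Eg (+1); total 5.
No residual In→Eg path; max flow = 5.
Certifying cut of size 5: {In→Eg, In→x1, In→x2, In→x3, In→x6}.

5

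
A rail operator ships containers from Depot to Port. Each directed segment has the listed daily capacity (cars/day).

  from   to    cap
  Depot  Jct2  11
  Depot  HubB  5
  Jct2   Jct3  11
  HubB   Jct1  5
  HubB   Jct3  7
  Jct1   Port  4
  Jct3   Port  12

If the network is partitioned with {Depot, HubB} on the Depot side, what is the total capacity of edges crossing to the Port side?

23

Edges leaving {Depot, HubB}: Depot→Jct2 (11), HubB→Jct1 (5), HubB→Jct3 (7).
Cut capacity = 11 + 5 + 7 = 23.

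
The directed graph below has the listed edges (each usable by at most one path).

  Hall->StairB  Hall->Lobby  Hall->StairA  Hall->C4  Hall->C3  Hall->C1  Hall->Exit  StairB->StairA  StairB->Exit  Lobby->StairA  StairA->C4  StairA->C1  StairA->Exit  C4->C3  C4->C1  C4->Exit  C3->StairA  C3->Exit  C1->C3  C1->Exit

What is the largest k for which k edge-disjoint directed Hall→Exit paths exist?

6

Assign every edge capacity 1; by Menger, the answer equals the max flow.
Path Hall→Exit (+1); total 1.
Path Hall→StairB→Exit (+1); total 2.
Path Hall→StairA→Exit (+1); total 3.
Path Hall→C4→Exit (+1); total 4.
Path Hall→C3→Exit (+1); total 5.
Path Hall→C1→Exit (+1); total 6.
No residual Hall→Exit path; max flow = 6.
Certifying cut of size 6: {C1→Exit, C3→Exit, C4→Exit, Hall→Exit, Hall→StairB, StairA→Exit}.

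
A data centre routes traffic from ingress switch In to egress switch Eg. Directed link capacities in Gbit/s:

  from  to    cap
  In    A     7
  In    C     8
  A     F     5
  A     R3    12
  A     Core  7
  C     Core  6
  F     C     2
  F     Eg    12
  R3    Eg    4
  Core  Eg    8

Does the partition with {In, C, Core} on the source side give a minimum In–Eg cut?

Given cut capacity: 7 + 8 = 15.
Augment In→A→F→Eg: bottleneck 5, flow now 5.
Augment In→A→R3→Eg: bottleneck 2, flow now 7.
Augment In→C→Core→Eg: bottleneck 6, flow now 13.
No augmenting path remains; maximum flow = 13.
In the residual graph, reachable from In: {In, C}.
Min-cut edges: In→A (7), C→Core (6); capacity 7 + 6 = 13.
Cut capacity 15 exceeds the max flow 13, so it is not minimum.

No — its capacity is 15, but the minimum cut has capacity 13.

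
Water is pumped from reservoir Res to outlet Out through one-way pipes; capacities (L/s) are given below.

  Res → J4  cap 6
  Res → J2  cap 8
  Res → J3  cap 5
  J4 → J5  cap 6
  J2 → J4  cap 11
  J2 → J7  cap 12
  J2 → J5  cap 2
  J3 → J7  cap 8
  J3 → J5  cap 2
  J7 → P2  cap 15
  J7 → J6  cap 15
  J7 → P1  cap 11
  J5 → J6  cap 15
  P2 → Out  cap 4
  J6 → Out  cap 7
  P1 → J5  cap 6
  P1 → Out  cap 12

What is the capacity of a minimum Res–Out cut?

Augment Res→J4→J5→J6→Out: bottleneck 6, flow now 6.
Augment Res→J2→J7→P2→Out: bottleneck 4, flow now 10.
Augment Res→J2→J7→J6→Out: bottleneck 1, flow now 11.
Augment Res→J2→J7→P1→Out: bottleneck 3, flow now 14.
Augment Res→J3→J7→P1→Out: bottleneck 5, flow now 19.
No augmenting path remains; maximum flow = 19.
By max-flow min-cut, the minimum cut capacity equals the max flow.
In the residual graph, reachable from Res: {Res}.
Min-cut edges: Res→J4 (6), Res→J2 (8), Res→J3 (5); capacity 6 + 8 + 5 = 19.

19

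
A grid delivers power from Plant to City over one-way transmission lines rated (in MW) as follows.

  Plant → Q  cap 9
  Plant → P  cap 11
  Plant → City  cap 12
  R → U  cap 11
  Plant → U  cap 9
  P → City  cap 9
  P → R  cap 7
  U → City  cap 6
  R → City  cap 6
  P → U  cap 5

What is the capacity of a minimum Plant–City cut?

Augment Plant→City: bottleneck 12, flow now 12.
Augment Plant→P→City: bottleneck 9, flow now 21.
Augment Plant→U→City: bottleneck 6, flow now 27.
Augment Plant→P→R→City: bottleneck 2, flow now 29.
No augmenting path remains; maximum flow = 29.
By max-flow min-cut, the minimum cut capacity equals the max flow.
In the residual graph, reachable from Plant: {Plant, Q, U}.
Min-cut edges: Plant→P (11), Plant→City (12), U→City (6); capacity 11 + 12 + 6 = 29.

29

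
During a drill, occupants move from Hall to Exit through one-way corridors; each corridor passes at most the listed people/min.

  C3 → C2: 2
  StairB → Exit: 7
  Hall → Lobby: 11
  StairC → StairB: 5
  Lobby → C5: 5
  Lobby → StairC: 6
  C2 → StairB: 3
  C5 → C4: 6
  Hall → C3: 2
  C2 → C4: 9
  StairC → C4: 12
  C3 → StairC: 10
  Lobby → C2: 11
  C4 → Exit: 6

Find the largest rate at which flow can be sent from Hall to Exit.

Augment Hall→Lobby→StairC→StairB→Exit: bottleneck 5, flow now 5.
Augment Hall→Lobby→StairC→C4→Exit: bottleneck 1, flow now 6.
Augment Hall→Lobby→C5→C4→Exit: bottleneck 5, flow now 11.
Augment Hall→C3→C2→StairB→Exit: bottleneck 2, flow now 13.
No augmenting path remains; maximum flow = 13.
In the residual graph, reachable from Hall: {Hall}.
Min-cut edges: Hall→Lobby (11), Hall→C3 (2); capacity 11 + 2 = 13.
This cut is saturated, so no flow can exceed 13.

13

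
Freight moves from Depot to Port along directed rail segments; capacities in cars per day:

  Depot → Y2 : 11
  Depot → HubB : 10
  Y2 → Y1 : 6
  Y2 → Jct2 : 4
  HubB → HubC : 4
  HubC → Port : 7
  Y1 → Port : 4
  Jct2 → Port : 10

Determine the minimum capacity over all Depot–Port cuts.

12

Augment Depot→Y2→Y1→Port: bottleneck 4, flow now 4.
Augment Depot→Y2→Jct2→Port: bottleneck 4, flow now 8.
Augment Depot→HubB→HubC→Port: bottleneck 4, flow now 12.
No augmenting path remains; maximum flow = 12.
By max-flow min-cut, the minimum cut capacity equals the max flow.
In the residual graph, reachable from Depot: {Depot, Y2, HubB, Y1}.
Min-cut edges: Y2→Jct2 (4), HubB→HubC (4), Y1→Port (4); capacity 4 + 4 + 4 = 12.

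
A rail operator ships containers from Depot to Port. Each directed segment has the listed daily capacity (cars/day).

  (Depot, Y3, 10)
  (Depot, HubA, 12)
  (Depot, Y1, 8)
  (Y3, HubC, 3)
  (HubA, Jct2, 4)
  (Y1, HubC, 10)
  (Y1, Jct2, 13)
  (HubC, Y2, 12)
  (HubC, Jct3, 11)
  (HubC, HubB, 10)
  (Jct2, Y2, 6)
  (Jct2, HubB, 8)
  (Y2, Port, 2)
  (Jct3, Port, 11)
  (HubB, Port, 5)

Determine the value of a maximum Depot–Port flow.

Augment Depot→Y3→HubC→Y2→Port: bottleneck 2, flow now 2.
Augment Depot→Y3→HubC→Jct3→Port: bottleneck 1, flow now 3.
Augment Depot→HubA→Jct2→HubB→Port: bottleneck 4, flow now 7.
Augment Depot→Y1→HubC→Jct3→Port: bottleneck 8, flow now 15.
No augmenting path remains; maximum flow = 15.
In the residual graph, reachable from Depot: {Depot, Y3, HubA}.
Min-cut edges: Depot→Y1 (8), Y3→HubC (3), HubA→Jct2 (4); capacity 8 + 3 + 4 = 15.
This cut is saturated, so no flow can exceed 15.

15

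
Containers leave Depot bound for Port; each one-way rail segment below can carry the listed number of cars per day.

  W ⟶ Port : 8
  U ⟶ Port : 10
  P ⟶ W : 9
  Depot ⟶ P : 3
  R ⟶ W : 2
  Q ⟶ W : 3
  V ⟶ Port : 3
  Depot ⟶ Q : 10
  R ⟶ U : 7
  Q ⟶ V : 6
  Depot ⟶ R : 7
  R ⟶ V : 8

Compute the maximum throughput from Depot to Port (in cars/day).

Augment Depot→P→W→Port: bottleneck 3, flow now 3.
Augment Depot→Q→V→Port: bottleneck 3, flow now 6.
Augment Depot→Q→W→Port: bottleneck 3, flow now 9.
Augment Depot→R→U→Port: bottleneck 7, flow now 16.
No augmenting path remains; maximum flow = 16.
In the residual graph, reachable from Depot: {Depot, Q, V}.
Min-cut edges: Depot→P (3), Depot→R (7), Q→W (3), V→Port (3); capacity 3 + 7 + 3 + 3 = 16.
This cut is saturated, so no flow can exceed 16.

16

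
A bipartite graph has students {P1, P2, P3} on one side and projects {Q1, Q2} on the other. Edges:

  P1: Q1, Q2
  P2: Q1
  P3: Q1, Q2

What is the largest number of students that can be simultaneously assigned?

Unit-capacity flow: source→left, listed edges, right→sink; max matching = max flow.
Augmenting path P1→Q1 (+1); matched 1.
Augmenting path P3→Q2 (+1); matched 2.
No augmenting path remains; maximum matching = 2.
König certificate: {Q1, Q2} is a vertex cover of size 2 (every listed pair touches it), so no matching can be larger.

2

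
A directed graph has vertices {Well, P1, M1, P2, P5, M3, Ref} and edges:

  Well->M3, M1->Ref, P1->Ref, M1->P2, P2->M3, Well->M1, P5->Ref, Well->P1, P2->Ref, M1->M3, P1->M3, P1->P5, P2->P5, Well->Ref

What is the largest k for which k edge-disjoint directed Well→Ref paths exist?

3

Assign every edge capacity 1; by Menger, the answer equals the max flow.
Path Well→Ref (+1); total 1.
Path Well→P1→Ref (+1); total 2.
Path Well→M1→Ref (+1); total 3.
No residual Well→Ref path; max flow = 3.
Certifying cut of size 3: {Well→M1, Well→P1, Well→Ref}.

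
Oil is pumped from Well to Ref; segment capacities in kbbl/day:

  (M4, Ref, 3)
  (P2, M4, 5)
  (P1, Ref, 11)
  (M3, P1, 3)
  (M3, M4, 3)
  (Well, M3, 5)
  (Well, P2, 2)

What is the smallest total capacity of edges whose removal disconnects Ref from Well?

Augment Well→M3→M4→Ref: bottleneck 3, flow now 3.
Augment Well→M3→P1→Ref: bottleneck 2, flow now 5.
Augment Well→P2→M4→M3→P1→Ref: bottleneck 1, flow now 6. (uses reverse residual edge)
No augmenting path remains; maximum flow = 6.
By max-flow min-cut, the minimum cut capacity equals the max flow.
In the residual graph, reachable from Well: {Well, M3, P2, M4}.
Min-cut edges: M3→P1 (3), M4→Ref (3); capacity 3 + 3 = 6.

6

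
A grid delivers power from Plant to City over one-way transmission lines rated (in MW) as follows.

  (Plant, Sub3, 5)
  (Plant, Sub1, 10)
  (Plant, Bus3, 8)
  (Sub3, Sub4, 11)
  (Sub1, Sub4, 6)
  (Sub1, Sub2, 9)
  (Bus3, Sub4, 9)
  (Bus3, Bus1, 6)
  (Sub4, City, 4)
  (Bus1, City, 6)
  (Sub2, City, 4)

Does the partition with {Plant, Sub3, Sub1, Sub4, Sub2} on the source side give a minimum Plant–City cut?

Given cut capacity: 8 + 4 + 4 = 16.
Augment Plant→Sub3→Sub4→City: bottleneck 4, flow now 4.
Augment Plant→Sub1→Sub2→City: bottleneck 4, flow now 8.
Augment Plant→Bus3→Bus1→City: bottleneck 6, flow now 14.
No augmenting path remains; maximum flow = 14.
In the residual graph, reachable from Plant: {Plant, Sub3, Sub1, Bus3, Sub4, Sub2}.
Min-cut edges: Bus3→Bus1 (6), Sub4→City (4), Sub2→City (4); capacity 6 + 4 + 4 = 14.
Cut capacity 16 exceeds the max flow 14, so it is not minimum.

No — its capacity is 16, but the minimum cut has capacity 14.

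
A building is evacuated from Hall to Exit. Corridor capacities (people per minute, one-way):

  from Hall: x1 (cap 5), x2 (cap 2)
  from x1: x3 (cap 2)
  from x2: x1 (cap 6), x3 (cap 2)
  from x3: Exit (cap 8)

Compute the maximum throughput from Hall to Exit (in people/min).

4

Augment Hall→x1→x3→Exit: bottleneck 2, flow now 2.
Augment Hall→x2→x3→Exit: bottleneck 2, flow now 4.
No augmenting path remains; maximum flow = 4.
In the residual graph, reachable from Hall: {Hall, x1}.
Min-cut edges: Hall→x2 (2), x1→x3 (2); capacity 2 + 2 = 4.
This cut is saturated, so no flow can exceed 4.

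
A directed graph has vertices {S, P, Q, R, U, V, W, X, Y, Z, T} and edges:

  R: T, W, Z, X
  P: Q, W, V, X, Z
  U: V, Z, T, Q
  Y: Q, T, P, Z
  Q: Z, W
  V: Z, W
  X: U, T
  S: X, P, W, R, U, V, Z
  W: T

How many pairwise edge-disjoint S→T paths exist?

4

Assign every edge capacity 1; by Menger, the answer equals the max flow.
Path S→R→T (+1); total 1.
Path S→U→T (+1); total 2.
Path S→W→T (+1); total 3.
Path S→X→T (+1); total 4.
No residual S→T path; max flow = 4.
Certifying cut of size 4: {S→R, U→T, W→T, X→T}.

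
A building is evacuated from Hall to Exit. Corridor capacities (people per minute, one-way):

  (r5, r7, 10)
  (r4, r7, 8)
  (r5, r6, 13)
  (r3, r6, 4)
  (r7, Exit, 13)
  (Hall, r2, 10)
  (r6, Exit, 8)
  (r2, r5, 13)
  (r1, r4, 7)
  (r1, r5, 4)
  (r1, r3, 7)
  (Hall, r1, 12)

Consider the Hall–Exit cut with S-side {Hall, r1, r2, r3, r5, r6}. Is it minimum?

Given cut capacity: 7 + 10 + 8 = 25.
Augment Hall→r1→r3→r6→Exit: bottleneck 4, flow now 4.
Augment Hall→r1→r4→r7→Exit: bottleneck 7, flow now 11.
Augment Hall→r1→r5→r6→Exit: bottleneck 1, flow now 12.
Augment Hall→r2→r5→r6→Exit: bottleneck 3, flow now 15.
Augment Hall→r2→r5→r7→Exit: bottleneck 6, flow now 21.
No augmenting path remains; maximum flow = 21.
In the residual graph, reachable from Hall: {Hall, r1, r2, r3, r4, r5, r6, r7}.
Min-cut edges: r6→Exit (8), r7→Exit (13); capacity 8 + 13 = 21.
Cut capacity 25 exceeds the max flow 21, so it is not minimum.

No — its capacity is 25, but the minimum cut has capacity 21.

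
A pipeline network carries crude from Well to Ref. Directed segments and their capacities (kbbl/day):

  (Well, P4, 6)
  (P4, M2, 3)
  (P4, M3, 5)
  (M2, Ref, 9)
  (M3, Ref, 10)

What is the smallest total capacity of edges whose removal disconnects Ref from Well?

6

Augment Well→P4→M2→Ref: bottleneck 3, flow now 3.
Augment Well→P4→M3→Ref: bottleneck 3, flow now 6.
No augmenting path remains; maximum flow = 6.
By max-flow min-cut, the minimum cut capacity equals the max flow.
In the residual graph, reachable from Well: {Well}.
Min-cut edges: Well→P4 (6); capacity 6 = 6.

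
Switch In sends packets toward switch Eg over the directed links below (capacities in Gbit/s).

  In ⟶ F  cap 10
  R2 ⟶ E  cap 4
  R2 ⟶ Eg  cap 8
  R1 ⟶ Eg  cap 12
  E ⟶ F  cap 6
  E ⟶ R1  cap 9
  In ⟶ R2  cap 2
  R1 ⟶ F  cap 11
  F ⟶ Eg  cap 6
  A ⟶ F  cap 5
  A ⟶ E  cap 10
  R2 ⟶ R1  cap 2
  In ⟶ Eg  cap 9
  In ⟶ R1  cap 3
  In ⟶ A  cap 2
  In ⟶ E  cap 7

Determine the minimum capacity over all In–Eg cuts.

Augment In→Eg: bottleneck 9, flow now 9.
Augment In→R2→Eg: bottleneck 2, flow now 11.
Augment In→R1→Eg: bottleneck 3, flow now 14.
Augment In→F→Eg: bottleneck 6, flow now 20.
Augment In→E→R1→Eg: bottleneck 7, flow now 27.
Augment In→A→E→R1→Eg: bottleneck 2, flow now 29.
No augmenting path remains; maximum flow = 29.
By max-flow min-cut, the minimum cut capacity equals the max flow.
In the residual graph, reachable from In: {In, F}.
Min-cut edges: In→R2 (2), In→A (2), In→E (7), In→R1 (3), In→Eg (9), F→Eg (6); capacity 2 + 2 + 7 + 3 + 9 + 6 = 29.

29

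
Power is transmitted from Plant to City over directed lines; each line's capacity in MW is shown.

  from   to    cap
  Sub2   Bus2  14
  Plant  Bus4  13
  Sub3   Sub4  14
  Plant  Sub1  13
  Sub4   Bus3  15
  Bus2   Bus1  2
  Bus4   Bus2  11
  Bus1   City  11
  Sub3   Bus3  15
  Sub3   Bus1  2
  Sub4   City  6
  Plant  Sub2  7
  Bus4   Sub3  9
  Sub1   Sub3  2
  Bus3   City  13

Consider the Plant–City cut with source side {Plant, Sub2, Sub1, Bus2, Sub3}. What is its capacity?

46

Edges leaving {Plant, Sub2, Sub1, Bus2, Sub3}: Plant→Bus4 (13), Bus2→Bus1 (2), Sub3→Bus1 (2), Sub3→Bus3 (15), Sub3→Sub4 (14).
Cut capacity = 13 + 2 + 2 + 15 + 14 = 46.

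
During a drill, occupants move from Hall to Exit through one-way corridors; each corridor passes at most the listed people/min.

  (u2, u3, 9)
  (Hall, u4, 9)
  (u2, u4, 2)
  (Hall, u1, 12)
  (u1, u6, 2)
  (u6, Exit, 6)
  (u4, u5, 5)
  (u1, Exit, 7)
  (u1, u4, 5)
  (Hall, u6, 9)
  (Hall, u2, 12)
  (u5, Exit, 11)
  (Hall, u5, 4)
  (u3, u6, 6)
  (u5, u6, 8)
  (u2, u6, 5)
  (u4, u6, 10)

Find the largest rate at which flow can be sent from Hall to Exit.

22

Augment Hall→u1→Exit: bottleneck 7, flow now 7.
Augment Hall→u5→Exit: bottleneck 4, flow now 11.
Augment Hall→u6→Exit: bottleneck 6, flow now 17.
Augment Hall→u4→u5→Exit: bottleneck 5, flow now 22.
No augmenting path remains; maximum flow = 22.
In the residual graph, reachable from Hall: {Hall, u1, u2, u3, u4, u6}.
Min-cut edges: Hall→u5 (4), u1→Exit (7), u4→u5 (5), u6→Exit (6); capacity 4 + 7 + 5 + 6 = 22.
This cut is saturated, so no flow can exceed 22.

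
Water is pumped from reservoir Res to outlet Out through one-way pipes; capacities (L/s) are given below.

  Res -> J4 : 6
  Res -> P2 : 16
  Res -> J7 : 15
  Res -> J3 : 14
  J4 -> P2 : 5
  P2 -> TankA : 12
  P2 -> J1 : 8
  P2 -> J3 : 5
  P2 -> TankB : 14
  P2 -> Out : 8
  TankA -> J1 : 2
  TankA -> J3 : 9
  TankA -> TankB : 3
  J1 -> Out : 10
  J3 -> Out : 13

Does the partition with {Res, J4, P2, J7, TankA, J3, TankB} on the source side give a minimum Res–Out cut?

Yes — it is a minimum cut (capacity 31).

Given cut capacity: 8 + 8 + 2 + 13 = 31.
Augment Res→P2→Out: bottleneck 8, flow now 8.
Augment Res→J3→Out: bottleneck 13, flow now 21.
Augment Res→P2→J1→Out: bottleneck 8, flow now 29.
Augment Res→J4→P2→TankA→J1→Out: bottleneck 2, flow now 31.
No augmenting path remains; maximum flow = 31.
Cut capacity 31 equals the max flow, so it is a minimum cut.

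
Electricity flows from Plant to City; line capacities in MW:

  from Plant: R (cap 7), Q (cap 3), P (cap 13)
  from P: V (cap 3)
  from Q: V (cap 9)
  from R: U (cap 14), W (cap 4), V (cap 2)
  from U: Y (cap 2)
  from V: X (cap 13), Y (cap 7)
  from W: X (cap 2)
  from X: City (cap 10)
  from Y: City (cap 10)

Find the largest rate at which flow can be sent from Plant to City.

12

Augment Plant→P→V→X→City: bottleneck 3, flow now 3.
Augment Plant→Q→V→X→City: bottleneck 3, flow now 6.
Augment Plant→R→U→Y→City: bottleneck 2, flow now 8.
Augment Plant→R→V→X→City: bottleneck 2, flow now 10.
Augment Plant→R→W→X→City: bottleneck 2, flow now 12.
No augmenting path remains; maximum flow = 12.
In the residual graph, reachable from Plant: {Plant, P, R, U, W}.
Min-cut edges: Plant→Q (3), P→V (3), R→V (2), U→Y (2), W→X (2); capacity 3 + 3 + 2 + 2 + 2 = 12.
This cut is saturated, so no flow can exceed 12.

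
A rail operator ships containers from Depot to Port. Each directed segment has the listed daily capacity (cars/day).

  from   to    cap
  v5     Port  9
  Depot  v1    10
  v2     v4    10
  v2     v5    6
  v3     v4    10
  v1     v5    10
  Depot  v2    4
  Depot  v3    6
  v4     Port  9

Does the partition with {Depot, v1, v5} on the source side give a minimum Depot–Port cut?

No — its capacity is 19, but the minimum cut has capacity 18.

Given cut capacity: 4 + 6 + 9 = 19.
Augment Depot→v1→v5→Port: bottleneck 9, flow now 9.
Augment Depot→v2→v4→Port: bottleneck 4, flow now 13.
Augment Depot→v3→v4→Port: bottleneck 5, flow now 18.
No augmenting path remains; maximum flow = 18.
In the residual graph, reachable from Depot: {Depot, v1, v2, v3, v4, v5}.
Min-cut edges: v4→Port (9), v5→Port (9); capacity 9 + 9 = 18.
Cut capacity 19 exceeds the max flow 18, so it is not minimum.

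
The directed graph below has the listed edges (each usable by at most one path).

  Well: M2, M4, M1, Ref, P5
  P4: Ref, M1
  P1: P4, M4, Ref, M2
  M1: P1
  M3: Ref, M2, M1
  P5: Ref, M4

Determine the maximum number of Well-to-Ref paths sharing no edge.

3

Assign every edge capacity 1; by Menger, the answer equals the max flow.
Path Well→Ref (+1); total 1.
Path Well→P5→Ref (+1); total 2.
Path Well→M1→P1→Ref (+1); total 3.
No residual Well→Ref path; max flow = 3.
Certifying cut of size 3: {Well→M1, Well→P5, Well→Ref}.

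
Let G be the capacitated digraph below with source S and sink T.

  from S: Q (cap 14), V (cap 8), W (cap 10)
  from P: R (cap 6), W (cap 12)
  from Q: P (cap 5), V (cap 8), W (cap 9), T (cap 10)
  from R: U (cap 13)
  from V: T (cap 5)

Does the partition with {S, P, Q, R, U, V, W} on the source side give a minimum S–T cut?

Yes — it is a minimum cut (capacity 15).

Given cut capacity: 10 + 5 = 15.
Augment S→Q→T: bottleneck 10, flow now 10.
Augment S→V→T: bottleneck 5, flow now 15.
No augmenting path remains; maximum flow = 15.
Cut capacity 15 equals the max flow, so it is a minimum cut.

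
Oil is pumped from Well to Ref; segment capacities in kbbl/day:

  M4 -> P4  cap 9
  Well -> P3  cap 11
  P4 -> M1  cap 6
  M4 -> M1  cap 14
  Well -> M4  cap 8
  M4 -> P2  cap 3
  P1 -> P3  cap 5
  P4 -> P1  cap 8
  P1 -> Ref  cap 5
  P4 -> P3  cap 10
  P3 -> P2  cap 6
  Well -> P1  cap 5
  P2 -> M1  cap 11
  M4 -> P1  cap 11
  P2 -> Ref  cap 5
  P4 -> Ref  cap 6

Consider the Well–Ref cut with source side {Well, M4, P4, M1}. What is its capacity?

54

Edges leaving {Well, M4, P4, M1}: Well→P1 (5), Well→P3 (11), M4→P1 (11), M4→P2 (3), P4→P1 (8), P4→P3 (10), P4→Ref (6).
Cut capacity = 5 + 11 + 11 + 3 + 8 + 10 + 6 = 54.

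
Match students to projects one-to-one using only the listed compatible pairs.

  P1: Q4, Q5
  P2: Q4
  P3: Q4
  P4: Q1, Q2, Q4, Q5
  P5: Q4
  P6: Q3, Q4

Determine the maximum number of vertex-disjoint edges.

4

Unit-capacity flow: source→left, listed edges, right→sink; max matching = max flow.
Augmenting path P1→Q4 (+1); matched 1.
Augmenting path P4→Q1 (+1); matched 2.
Augmenting path P6→Q3 (+1); matched 3.
Augmenting path P2→Q4→P1→Q5 (+1); matched 4.
No augmenting path remains; maximum matching = 4.
König certificate: {P1, P4, P6, Q4} is a vertex cover of size 4 (every listed pair touches it), so no matching can be larger.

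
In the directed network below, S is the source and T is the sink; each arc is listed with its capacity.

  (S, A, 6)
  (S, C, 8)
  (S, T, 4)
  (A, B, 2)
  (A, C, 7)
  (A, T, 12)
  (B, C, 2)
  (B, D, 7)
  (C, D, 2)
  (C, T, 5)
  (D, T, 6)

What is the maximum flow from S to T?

17

Augment S→T: bottleneck 4, flow now 4.
Augment S→A→T: bottleneck 6, flow now 10.
Augment S→C→T: bottleneck 5, flow now 15.
Augment S→C→D→T: bottleneck 2, flow now 17.
No augmenting path remains; maximum flow = 17.
In the residual graph, reachable from S: {S, C}.
Min-cut edges: S→A (6), S→T (4), C→D (2), C→T (5); capacity 6 + 4 + 2 + 5 = 17.
This cut is saturated, so no flow can exceed 17.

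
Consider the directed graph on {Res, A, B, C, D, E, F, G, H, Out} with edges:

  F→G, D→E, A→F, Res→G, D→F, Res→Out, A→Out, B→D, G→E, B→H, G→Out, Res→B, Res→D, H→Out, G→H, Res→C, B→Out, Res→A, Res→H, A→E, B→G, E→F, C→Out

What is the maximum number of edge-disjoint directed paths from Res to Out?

Assign every edge capacity 1; by Menger, the answer equals the max flow.
Path Res→Out (+1); total 1.
Path Res→A→Out (+1); total 2.
Path Res→B→Out (+1); total 3.
Path Res→C→Out (+1); total 4.
Path Res→G→Out (+1); total 5.
Path Res→H→Out (+1); total 6.
No residual Res→Out path; max flow = 6.
Certifying cut of size 6: {G→Out, H→Out, Res→A, Res→B, Res→C, Res→Out}.

6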